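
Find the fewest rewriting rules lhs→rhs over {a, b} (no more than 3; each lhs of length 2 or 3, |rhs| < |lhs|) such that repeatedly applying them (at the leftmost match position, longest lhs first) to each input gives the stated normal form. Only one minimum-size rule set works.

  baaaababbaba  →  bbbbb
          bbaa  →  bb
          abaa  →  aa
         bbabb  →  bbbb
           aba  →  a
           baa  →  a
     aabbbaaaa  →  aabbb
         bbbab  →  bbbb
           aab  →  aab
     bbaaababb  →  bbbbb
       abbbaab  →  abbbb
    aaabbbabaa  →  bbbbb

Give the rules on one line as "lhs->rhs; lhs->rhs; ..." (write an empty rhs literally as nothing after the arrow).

  | baaaababbaba => aaababbaba => bbabbaba => bbbbaba => bbbbba => bbbbb
  | bbaa => bba => bb
  | abaa => aa
  | bbabb => bbbb

aaa->b; ba->; bba->bb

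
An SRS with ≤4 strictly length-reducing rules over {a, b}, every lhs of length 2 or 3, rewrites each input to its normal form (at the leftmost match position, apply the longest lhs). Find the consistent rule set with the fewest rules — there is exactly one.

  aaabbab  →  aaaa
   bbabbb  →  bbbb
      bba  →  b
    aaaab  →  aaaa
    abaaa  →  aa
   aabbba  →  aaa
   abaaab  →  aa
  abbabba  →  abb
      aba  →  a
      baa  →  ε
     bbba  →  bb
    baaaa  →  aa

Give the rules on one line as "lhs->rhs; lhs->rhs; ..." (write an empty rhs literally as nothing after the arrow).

aab->aa; ba->; baa->

  | aaabbab => aaabab => aaaab => aaaa
  | bbabbb => bbbb
  | bba => b
  | aaaab => aaaa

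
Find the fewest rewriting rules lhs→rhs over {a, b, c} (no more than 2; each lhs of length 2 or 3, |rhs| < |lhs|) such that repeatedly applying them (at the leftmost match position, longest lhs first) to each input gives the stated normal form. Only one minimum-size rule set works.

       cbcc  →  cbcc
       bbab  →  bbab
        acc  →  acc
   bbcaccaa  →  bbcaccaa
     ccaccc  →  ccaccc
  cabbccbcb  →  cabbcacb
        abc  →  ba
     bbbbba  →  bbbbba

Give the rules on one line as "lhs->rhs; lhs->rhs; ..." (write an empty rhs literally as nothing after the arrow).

  | cbcc
  | bbab
  | acc
  | bbcaccaa

abc->ba; ccb->ca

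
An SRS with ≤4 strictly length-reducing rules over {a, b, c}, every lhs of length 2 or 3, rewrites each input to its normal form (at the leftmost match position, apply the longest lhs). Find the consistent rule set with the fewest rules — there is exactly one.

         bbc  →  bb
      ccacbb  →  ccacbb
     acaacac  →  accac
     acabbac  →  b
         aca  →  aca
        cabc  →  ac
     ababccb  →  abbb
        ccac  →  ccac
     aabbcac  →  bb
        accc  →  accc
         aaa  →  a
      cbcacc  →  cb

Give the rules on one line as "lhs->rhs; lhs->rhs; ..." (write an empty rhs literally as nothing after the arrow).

aa->; ba->b; bc->b; cab->a

  | bbc => bb
  | ccacbb
  | acaacac => accac
  | acabbac => aabac => bac => bc => b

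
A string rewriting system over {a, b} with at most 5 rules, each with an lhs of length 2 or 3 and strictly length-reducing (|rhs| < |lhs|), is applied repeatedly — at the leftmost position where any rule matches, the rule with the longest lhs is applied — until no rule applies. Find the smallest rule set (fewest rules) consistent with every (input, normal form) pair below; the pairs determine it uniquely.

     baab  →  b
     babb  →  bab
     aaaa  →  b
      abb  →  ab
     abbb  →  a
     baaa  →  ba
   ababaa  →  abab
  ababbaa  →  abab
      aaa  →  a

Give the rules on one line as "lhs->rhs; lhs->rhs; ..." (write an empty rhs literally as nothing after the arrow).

  | baab => bbb => aa => b
  | babb => bab
  | aaaa => aa => b
  | abb => ab

aa->b; aaa->a; bb->b; bbb->aa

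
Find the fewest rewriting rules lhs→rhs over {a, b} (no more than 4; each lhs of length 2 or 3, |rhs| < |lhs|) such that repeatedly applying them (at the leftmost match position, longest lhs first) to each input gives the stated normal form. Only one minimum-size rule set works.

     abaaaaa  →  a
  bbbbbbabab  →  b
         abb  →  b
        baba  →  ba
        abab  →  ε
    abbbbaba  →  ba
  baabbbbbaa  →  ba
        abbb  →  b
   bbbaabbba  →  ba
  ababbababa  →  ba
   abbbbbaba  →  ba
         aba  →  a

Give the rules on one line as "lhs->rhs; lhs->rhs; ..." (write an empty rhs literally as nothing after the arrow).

aa->a; ab->; bb->b

  | abaaaaa => aaaaa => aaaa => aaa => aa => a
  | bbbbbbabab => bbbbbabab => bbbbabab => bbbabab => bbabab => babab => bab => b
  | abb => b
  | baba => ba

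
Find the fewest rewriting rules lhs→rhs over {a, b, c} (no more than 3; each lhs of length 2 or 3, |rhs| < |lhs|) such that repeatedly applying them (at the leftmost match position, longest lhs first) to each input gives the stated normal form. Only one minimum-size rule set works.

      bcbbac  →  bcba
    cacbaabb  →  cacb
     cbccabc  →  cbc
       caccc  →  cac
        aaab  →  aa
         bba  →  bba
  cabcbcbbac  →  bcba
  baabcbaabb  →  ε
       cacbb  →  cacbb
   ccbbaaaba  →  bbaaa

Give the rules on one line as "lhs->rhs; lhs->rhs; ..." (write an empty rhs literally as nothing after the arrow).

  | bcbbac => bcba
  | cacbaabb => cacbab => cacb
  | cbccabc => cbabc => cbc
  | caccc => cac

ab->; bac->a; cc->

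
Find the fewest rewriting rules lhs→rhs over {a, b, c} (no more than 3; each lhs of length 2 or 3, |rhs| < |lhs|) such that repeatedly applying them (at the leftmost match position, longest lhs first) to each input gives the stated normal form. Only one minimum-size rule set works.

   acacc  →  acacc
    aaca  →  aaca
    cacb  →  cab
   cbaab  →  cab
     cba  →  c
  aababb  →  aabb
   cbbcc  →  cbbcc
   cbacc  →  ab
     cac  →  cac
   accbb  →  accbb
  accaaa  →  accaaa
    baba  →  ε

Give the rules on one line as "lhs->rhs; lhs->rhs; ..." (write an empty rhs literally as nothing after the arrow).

acb->ab; ba->; ccc->ab

  | acacc
  | aaca
  | cacb => cab
  | cbaab => cab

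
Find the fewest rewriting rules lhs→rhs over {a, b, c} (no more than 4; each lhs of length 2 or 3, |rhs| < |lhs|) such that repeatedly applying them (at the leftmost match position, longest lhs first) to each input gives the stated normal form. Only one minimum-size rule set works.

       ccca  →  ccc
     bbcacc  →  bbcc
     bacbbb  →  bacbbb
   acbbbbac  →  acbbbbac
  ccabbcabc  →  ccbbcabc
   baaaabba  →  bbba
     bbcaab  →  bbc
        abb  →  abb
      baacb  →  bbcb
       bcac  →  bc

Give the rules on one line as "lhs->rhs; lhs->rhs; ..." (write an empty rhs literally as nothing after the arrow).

  | ccca => ccc
  | bbcacc => bbcc
  | bacbbb
  | acbbbbac

aa->b; aab->; cac->c; cca->cc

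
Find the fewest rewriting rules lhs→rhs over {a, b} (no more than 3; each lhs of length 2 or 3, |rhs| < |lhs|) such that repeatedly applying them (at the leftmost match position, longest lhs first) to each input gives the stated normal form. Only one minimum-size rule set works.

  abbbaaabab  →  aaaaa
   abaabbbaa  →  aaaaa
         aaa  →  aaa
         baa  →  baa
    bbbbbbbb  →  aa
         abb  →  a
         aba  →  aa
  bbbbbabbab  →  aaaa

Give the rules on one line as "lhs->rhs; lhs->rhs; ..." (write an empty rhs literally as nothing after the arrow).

ab->a; bbb->aa

  | abbbaaabab => abbaaabab => abaaabab => aaaabab => aaaaab => aaaaa
  | abaabbbaa => aaabbbaa => aaabbaa => aaabaa => aaaaa
  | aaa
  | baa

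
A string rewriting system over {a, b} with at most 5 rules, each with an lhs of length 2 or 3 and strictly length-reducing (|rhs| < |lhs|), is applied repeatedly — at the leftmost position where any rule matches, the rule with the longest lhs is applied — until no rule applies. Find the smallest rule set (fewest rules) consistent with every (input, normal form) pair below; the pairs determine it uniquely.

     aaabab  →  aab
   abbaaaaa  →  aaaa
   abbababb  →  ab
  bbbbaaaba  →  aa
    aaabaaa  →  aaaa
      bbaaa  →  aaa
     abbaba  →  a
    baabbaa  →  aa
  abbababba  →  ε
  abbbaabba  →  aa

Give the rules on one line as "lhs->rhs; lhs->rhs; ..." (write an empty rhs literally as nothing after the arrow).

  | aaabab => aab
  | abbaaaaa => abaaaaa => aaaa
  | abbababb => abababb => babb => abb => ab
  | bbbbaaaba => baaaba => aaaba => aa

aba->; ba->a; bb->b; bbb->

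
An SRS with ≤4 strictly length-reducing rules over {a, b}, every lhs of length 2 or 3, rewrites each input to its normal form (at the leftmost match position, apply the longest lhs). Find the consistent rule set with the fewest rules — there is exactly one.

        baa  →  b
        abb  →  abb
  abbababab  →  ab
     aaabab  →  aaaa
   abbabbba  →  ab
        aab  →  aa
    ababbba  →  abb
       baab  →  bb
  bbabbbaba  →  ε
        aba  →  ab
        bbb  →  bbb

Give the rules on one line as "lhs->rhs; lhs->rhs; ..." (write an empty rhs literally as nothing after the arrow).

  | baa => ba => b
  | abb
  | abbababab => ababab => abbab => ab
  | aaabab => aaaab => aaaa

aab->aa; ba->b; bba->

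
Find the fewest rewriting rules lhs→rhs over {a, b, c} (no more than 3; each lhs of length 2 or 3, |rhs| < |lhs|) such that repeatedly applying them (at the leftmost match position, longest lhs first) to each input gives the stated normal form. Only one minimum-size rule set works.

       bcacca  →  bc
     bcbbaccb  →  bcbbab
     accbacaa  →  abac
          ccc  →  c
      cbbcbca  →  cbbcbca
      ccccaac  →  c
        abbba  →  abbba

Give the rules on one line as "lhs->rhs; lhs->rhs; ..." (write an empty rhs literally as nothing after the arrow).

aa->; cc->

  | bcacca => bcaa => bc
  | bcbbaccb => bcbbab
  | accbacaa => abacaa => abac
  | ccc => c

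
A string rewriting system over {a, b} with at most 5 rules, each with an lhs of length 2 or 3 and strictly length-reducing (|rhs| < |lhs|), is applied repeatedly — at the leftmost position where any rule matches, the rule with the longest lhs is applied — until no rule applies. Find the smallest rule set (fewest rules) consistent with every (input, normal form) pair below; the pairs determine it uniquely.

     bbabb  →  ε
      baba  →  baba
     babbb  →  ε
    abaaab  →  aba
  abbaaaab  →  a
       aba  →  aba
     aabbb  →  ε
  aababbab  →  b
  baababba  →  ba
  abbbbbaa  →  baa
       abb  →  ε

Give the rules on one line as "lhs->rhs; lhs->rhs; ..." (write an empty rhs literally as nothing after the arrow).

aab->; abb->bb; bb->; bba->

  | bbabb => bb => ε
  | baba
  | babbb => bbbb => bb => ε
  | abaaab => aba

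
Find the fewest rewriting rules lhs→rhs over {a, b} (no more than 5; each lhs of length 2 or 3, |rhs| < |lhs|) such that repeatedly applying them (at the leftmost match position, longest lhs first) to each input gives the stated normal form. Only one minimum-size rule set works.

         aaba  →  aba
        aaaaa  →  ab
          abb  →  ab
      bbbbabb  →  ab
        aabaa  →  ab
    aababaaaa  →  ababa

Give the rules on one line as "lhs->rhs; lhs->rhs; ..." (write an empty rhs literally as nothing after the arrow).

aa->b; aab->ab; bb->b; bba->ab

  | aaba => aba
  | aaaaa => baaa => bba => ab
  | abb => ab
  | bbbbabb => bbbabb => bbabb => abbb => abb => ab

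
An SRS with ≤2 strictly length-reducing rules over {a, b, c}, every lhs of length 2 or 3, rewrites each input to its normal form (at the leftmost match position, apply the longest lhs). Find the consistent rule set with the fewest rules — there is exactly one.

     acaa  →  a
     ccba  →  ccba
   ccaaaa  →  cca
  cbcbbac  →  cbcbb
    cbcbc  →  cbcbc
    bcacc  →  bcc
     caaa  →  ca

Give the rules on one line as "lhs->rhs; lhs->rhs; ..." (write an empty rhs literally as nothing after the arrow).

  | acaa => aa => a
  | ccba
  | ccaaaa => ccaaa => ccaa => cca
  | cbcbbac => cbcbb

aa->a; ac->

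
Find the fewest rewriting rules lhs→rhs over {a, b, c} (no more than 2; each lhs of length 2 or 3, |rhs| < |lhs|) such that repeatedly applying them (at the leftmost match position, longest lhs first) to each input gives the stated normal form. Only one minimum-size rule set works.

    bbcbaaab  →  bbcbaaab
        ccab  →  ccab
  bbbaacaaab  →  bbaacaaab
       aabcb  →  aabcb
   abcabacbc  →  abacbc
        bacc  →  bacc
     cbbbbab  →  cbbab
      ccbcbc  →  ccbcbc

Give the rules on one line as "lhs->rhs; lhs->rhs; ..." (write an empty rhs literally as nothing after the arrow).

  | bbcbaaab
  | ccab
  | bbbaacaaab => bbaacaaab
  | aabcb

bbb->bb; bca->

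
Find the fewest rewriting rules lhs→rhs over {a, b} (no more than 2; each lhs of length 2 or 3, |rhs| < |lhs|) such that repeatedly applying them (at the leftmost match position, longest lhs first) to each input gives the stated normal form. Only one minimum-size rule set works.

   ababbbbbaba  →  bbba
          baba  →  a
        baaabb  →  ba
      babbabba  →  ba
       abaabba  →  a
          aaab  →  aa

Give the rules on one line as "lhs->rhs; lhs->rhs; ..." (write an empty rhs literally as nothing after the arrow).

  | ababbbbbaba => abbbbbaba => bbbbaba => bbba
  | baba => a
  | baaabb => baab => ba
  | babbabba => babba => ba

ab->; bab->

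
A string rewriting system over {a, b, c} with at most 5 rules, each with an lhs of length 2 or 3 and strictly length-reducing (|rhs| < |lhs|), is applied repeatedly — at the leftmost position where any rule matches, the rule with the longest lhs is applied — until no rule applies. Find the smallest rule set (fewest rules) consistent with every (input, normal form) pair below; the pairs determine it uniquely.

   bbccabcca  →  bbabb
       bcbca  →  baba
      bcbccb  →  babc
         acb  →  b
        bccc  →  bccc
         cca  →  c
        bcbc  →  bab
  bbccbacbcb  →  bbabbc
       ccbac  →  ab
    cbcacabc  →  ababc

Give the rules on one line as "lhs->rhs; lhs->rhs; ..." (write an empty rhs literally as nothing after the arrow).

ac->; ca->b; cb->c; cbc->ab

  | bbccabcca => bbcbbcca => bbcbcca => bbabca => bbabb
  | bcbca => baba
  | bcbccb => babcb => babc
  | acb => b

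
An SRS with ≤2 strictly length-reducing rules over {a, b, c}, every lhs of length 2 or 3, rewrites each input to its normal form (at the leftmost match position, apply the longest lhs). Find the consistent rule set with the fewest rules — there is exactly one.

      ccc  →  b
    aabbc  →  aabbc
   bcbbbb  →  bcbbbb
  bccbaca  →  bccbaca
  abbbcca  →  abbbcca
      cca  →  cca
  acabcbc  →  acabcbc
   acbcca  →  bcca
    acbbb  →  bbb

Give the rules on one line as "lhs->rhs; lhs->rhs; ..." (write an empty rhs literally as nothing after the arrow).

  | ccc => b
  | aabbc
  | bcbbbb
  | bccbaca

acb->b; ccc->b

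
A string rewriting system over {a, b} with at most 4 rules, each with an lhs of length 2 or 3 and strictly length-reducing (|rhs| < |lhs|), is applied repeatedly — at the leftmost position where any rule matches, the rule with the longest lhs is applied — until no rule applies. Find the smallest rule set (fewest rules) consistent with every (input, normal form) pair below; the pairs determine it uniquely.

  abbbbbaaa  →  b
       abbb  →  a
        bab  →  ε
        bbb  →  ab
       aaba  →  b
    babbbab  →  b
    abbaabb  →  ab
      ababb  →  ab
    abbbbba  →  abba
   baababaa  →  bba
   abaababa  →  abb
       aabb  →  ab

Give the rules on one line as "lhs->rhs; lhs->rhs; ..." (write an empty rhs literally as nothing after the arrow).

  | abbbbbaaa => aabbbaaa => abbaaa => abbba => aaba => aa => b
  | abbb => aab => a
  | bab => ε
  | bbb => ab

aa->b; aab->a; bab->; bbb->ab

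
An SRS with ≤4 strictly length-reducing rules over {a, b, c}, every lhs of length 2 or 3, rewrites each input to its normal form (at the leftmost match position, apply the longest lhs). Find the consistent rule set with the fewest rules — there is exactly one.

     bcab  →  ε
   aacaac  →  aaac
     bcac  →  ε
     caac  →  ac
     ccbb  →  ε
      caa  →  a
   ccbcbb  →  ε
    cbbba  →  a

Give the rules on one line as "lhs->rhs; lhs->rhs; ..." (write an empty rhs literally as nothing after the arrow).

bb->; ca->; cac->b; cb->

  | bcab => bb => ε
  | aacaac => aaac
  | bcac => bb => ε
  | caac => ac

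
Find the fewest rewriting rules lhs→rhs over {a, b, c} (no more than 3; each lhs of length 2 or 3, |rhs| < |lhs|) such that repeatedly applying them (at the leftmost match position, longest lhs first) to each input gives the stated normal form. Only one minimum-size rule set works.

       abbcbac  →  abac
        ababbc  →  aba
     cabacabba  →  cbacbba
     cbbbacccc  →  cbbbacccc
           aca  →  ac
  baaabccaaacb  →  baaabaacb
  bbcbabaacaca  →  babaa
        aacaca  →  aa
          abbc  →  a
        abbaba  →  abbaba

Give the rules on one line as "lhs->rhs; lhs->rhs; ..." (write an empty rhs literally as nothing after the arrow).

  | abbcbac => abac
  | ababbc => aba
  | cabacabba => cbacabba => cbacbba
  | cbbbacccc

bbc->; ca->c; cca->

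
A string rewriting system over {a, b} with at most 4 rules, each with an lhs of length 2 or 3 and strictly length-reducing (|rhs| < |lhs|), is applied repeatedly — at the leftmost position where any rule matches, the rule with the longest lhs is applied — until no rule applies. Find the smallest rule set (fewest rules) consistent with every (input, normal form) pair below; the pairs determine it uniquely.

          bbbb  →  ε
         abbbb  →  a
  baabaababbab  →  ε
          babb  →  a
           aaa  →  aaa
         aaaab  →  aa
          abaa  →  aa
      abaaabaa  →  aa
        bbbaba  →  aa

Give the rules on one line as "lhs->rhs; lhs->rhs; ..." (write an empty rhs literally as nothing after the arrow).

  | bbbb => bb => ε
  | abbbb => abb => a
  | baabaababbab => babaababbab => abaababbab => abababbab => aababbab => abbab => aab => ε
  | babb => abb => a

aab->; ba->a; baa->ba; bb->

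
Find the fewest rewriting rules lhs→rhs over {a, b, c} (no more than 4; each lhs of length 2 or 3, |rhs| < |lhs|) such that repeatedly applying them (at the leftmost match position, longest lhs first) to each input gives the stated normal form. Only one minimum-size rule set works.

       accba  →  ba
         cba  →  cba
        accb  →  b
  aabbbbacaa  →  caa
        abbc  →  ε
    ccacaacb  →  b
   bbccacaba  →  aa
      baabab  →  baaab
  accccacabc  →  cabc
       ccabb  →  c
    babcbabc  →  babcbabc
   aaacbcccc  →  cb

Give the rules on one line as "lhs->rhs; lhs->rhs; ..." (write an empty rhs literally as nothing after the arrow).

  | accba => ccba => ba
  | cba
  | accb => ccb => b
  | aabbbbacaa => aacbbacaa => acbbacaa => cbbacaa => ccacaa => acaa => caa

aba->aa; ac->c; bb->c; cc->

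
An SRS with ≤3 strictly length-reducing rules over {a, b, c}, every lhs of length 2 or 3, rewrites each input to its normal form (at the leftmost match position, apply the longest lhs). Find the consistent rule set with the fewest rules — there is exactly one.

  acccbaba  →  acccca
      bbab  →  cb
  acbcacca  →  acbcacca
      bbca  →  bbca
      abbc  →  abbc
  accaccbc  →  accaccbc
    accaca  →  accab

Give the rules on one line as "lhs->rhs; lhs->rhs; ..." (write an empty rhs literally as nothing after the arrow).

  | acccbaba => acccca
  | bbab => cb
  | acbcacca
  | bbca

aca->ab; bab->c; bba->c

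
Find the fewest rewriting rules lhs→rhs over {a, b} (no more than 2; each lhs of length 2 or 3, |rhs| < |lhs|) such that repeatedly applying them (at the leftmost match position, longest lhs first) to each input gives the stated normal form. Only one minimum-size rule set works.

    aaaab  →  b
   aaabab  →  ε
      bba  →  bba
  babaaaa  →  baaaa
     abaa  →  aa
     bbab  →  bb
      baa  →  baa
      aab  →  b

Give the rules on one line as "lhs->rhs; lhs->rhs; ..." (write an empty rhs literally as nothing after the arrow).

aab->b; ab->

  | aaaab => aab => b
  | aaabab => abab => ab => ε
  | bba
  | babaaaa => baaaa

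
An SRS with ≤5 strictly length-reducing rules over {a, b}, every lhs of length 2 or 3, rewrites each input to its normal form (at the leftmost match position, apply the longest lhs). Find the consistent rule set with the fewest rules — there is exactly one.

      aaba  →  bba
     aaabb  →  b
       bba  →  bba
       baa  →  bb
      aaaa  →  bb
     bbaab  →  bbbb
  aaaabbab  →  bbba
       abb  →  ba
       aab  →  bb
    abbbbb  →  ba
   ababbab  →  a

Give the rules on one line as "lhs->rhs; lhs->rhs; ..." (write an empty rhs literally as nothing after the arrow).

  | aaba => bba
  | aaabb => babb => ab => b
  | bba
  | baa => bb

aa->b; ab->b; abb->ba; bab->a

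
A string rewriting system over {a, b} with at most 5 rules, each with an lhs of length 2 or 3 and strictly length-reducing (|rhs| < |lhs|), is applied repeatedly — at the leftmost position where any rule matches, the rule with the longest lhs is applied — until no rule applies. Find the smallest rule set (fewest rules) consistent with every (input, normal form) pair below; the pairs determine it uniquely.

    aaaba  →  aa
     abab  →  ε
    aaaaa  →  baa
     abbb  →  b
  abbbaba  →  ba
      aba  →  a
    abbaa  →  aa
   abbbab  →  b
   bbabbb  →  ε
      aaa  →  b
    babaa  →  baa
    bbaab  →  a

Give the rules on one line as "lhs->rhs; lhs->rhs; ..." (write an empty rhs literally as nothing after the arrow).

aaa->b; ab->; abb->; bb->a

  | aaaba => bba => aa
  | abab => ab => ε
  | aaaaa => baa
  | abbb => b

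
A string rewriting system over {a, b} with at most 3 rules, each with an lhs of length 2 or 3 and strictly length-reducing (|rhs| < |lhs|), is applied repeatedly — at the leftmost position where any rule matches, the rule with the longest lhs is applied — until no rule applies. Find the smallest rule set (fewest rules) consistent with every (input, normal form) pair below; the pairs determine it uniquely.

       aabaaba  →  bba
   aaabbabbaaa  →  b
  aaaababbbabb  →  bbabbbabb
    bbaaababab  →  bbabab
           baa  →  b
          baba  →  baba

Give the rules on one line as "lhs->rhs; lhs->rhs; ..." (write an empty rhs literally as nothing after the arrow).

aa->b; aaa->aa; baa->aa

  | aabaaba => bbaaba => baaba => aaba => bba
  | aaabbabbaaa => aabbabbaaa => bbbabbaaa => bbbabaaa => bbbaaaa => bbaaaa => baaaa => aaaa => aaa => aa => b
  | aaaababbbabb => aaababbbabb => aababbbabb => bbabbbabb
  | bbaaababab => baaababab => aaababab => aababab => bbabab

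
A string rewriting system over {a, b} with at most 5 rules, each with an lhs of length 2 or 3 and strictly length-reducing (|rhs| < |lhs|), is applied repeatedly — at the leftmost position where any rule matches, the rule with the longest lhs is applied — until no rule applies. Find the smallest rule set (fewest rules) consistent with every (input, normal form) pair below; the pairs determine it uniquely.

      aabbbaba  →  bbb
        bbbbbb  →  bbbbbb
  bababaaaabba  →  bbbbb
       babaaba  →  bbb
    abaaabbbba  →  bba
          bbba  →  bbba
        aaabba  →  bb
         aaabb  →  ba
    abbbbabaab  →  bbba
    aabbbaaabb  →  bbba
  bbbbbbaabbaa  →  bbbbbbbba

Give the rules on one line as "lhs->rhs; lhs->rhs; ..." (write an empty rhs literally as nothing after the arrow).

  | aabbbaba => babbaba => bababa => baaba => bbaa => bbb
  | bbbbbb
  | bababaaaabba => baabaaaabba => bbaaaaabba => bbbaaabba => bbbbabba => bbbbaba => bbbbaa => bbbbb
  | babaaba => baaaba => bbaba => bbaa => bbb

aa->b; aab->ba; abb->; bab->ba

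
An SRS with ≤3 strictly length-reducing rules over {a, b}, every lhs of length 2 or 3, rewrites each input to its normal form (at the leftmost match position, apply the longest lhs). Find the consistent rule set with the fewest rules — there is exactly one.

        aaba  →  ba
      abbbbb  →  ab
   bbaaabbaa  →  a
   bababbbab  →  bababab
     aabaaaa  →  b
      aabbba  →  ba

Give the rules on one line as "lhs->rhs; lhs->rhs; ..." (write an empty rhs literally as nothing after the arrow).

aa->; bb->

  | aaba => ba
  | abbbbb => abbb => ab
  | bbaaabbaa => aaabbaa => abbaa => aaa => a
  | bababbbab => bababab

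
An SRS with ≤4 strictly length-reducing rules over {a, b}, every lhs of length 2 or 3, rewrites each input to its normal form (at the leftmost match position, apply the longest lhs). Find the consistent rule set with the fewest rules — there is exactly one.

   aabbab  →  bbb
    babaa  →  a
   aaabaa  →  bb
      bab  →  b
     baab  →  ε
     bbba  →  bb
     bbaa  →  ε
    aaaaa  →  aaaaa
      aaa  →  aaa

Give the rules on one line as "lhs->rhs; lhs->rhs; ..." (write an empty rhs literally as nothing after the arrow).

ab->; aba->bb; ba->

  | aabbab => abab => bbb
  | babaa => baa => a
  | aaabaa => aabba => aba => bb
  | bab => b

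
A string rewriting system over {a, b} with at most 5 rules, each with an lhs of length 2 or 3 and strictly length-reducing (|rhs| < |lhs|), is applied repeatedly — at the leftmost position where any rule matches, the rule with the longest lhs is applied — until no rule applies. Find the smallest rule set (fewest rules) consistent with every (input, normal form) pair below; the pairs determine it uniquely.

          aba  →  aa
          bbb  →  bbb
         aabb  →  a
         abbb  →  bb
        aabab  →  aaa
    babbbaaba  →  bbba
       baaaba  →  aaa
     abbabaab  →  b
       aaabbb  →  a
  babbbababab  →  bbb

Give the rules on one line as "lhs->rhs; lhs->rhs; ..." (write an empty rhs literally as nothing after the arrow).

ab->a; abb->b; baa->ab; bab->b

  | aba => aa
  | bbb
  | aabb => ab => a
  | abbb => bb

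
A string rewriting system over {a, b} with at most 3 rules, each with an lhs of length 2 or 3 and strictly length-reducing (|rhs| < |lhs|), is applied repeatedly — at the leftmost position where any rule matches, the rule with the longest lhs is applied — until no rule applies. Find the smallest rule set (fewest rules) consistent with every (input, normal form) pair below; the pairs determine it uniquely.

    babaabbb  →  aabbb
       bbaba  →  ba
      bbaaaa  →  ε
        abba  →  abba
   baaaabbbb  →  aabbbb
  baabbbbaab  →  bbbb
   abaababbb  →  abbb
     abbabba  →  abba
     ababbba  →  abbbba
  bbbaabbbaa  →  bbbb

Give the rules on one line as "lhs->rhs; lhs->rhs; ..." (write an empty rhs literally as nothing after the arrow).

aba->ab; baa->; bab->

  | babaabbb => aabbb
  | bbaba => ba
  | bbaaaa => baa => ε
  | abba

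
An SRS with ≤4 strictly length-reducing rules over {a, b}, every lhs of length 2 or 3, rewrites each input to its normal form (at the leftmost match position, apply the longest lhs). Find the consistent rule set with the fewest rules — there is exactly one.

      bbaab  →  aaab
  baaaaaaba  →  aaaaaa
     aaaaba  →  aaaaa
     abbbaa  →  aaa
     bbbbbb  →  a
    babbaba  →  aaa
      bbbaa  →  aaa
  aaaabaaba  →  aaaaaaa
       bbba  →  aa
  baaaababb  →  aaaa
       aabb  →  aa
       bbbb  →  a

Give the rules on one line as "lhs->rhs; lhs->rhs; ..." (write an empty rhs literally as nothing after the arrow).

aba->aa; abb->a; ba->; bb->a

  | bbaab => aaab
  | baaaaaaba => aaaaaba => aaaaaa
  | aaaaba => aaaaa
  | abbbaa => abaa => aaa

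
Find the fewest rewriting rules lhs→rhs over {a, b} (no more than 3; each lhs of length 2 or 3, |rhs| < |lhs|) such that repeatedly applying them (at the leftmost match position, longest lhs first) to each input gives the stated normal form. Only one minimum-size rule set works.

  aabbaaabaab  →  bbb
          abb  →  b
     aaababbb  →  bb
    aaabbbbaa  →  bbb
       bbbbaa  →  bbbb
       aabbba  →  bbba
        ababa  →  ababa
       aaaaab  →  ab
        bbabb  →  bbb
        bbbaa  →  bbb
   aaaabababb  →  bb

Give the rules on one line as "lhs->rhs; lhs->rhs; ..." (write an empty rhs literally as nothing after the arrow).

aa->; abb->b

  | aabbaaabaab => bbaaabaab => bbabaab => bbabb => bbb
  | abb => b
  | aaababbb => ababbb => abbb => bb
  | aaabbbbaa => abbbbaa => bbbaa => bbb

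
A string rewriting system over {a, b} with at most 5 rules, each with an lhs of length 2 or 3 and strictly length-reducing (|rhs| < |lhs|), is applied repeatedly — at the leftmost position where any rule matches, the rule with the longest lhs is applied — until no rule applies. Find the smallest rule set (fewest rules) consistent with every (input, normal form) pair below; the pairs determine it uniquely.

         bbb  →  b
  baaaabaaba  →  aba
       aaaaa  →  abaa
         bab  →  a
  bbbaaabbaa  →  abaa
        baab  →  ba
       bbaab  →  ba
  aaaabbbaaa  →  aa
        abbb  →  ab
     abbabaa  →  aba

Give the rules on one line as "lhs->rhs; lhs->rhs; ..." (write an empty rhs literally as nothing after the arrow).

  | bbb => bb => b
  | baaaabaaba => bababaaba => aabaaba => aaaba => abba => aba
  | aaaaa => abaa
  | bab => a

aaa->ab; aab->a; bab->a; bb->b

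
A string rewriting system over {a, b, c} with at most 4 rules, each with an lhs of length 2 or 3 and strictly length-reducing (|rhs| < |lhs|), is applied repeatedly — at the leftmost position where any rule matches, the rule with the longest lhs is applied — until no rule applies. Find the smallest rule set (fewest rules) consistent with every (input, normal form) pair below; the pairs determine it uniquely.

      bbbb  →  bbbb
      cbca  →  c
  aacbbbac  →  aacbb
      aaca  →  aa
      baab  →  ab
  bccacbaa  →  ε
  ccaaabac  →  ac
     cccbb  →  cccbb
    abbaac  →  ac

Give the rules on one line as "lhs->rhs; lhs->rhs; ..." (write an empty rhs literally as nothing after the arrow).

  | bbbb
  | cbca => cba => c
  | aacbbbac => aacbbc => aacbb
  | aaca => aa

ba->; bc->b; ca->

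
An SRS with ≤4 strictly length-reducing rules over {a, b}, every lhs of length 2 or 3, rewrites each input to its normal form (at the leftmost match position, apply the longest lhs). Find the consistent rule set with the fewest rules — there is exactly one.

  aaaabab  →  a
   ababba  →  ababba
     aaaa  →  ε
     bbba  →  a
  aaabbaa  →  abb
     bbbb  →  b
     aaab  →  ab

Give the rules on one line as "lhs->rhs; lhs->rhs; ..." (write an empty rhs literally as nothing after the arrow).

  | aaaabab => aabab => aab => a
  | ababba
  | aaaa => aa => ε
  | bbba => a

aa->; aab->a; bbb->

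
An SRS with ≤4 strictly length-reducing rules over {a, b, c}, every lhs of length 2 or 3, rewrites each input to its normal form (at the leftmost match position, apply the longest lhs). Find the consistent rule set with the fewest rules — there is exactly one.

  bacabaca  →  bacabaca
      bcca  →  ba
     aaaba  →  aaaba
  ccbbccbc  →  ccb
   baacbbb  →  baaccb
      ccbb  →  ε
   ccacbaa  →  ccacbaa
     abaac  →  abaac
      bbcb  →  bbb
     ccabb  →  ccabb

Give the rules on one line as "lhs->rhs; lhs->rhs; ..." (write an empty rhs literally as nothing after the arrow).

  | bacabaca
  | bcca => bca => ba
  | aaaba
  | ccbbccbc => cccccbc => ccbc => ccb

bc->b; cbb->cc; ccc->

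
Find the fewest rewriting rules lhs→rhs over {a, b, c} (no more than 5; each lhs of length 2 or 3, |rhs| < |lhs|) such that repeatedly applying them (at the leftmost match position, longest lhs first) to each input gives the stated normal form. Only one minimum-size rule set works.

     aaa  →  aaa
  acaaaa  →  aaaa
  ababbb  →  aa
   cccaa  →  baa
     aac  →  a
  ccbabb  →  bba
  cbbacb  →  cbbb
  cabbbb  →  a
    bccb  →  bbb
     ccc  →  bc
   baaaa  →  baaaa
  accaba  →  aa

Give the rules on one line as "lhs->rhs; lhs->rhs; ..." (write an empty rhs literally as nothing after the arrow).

  | aaa
  | acaaaa => aaaa
  | ababbb => aabbb => aabb => aab => aa
  | cccaa => bcaa => baa

ab->a; ac->; ca->a; cc->b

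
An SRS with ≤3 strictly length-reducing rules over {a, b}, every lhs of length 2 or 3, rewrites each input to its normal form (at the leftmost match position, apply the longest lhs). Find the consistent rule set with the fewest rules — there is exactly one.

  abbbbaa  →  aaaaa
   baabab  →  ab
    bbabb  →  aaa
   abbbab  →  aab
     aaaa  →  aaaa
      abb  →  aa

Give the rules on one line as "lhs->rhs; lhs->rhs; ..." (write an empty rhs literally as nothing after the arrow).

  | abbbbaa => aabbaa => aaaaa
  | baabab => abab => ab
  | bbabb => aabb => aaa
  | abbbab => aabab => aab

ba->; bb->a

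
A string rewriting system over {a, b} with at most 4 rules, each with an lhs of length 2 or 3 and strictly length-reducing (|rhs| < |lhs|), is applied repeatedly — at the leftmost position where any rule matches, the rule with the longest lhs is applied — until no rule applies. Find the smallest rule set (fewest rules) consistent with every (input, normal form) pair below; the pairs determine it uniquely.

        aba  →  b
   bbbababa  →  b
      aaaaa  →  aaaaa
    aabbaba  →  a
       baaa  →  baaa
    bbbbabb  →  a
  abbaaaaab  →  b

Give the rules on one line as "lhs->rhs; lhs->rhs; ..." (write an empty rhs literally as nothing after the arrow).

  | aba => b
  | bbbababa => abababa => bbaba => aaba => aba => b
  | aaaaa
  | aabbaba => abbaba => baba => bb => a

aab->ab; ab->; aba->b; bb->a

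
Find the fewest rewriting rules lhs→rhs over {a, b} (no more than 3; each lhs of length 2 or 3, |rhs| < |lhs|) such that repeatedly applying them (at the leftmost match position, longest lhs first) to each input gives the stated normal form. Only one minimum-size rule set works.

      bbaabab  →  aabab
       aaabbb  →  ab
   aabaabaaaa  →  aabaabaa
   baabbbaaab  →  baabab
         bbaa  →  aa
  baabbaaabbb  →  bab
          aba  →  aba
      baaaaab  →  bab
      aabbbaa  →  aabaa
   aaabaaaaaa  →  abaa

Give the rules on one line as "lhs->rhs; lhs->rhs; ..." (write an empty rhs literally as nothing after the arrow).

aaa->a; bb->

  | bbaabab => aabab
  | aaabbb => abbb => ab
  | aabaabaaaa => aabaabaa
  | baabbbaaab => baabaaab => baabab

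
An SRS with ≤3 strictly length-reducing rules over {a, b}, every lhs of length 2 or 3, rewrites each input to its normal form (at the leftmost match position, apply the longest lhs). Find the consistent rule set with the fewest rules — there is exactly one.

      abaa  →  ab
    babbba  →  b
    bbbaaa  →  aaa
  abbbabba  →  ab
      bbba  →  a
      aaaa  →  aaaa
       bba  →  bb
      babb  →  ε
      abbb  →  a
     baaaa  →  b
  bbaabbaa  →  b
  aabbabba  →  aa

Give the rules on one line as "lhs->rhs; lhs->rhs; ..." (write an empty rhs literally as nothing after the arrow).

aab->a; ba->b; bbb->

  | abaa => aba => ab
  | babbba => bbbba => ba => b
  | bbbaaa => aaa
  | abbbabba => aabba => aba => ab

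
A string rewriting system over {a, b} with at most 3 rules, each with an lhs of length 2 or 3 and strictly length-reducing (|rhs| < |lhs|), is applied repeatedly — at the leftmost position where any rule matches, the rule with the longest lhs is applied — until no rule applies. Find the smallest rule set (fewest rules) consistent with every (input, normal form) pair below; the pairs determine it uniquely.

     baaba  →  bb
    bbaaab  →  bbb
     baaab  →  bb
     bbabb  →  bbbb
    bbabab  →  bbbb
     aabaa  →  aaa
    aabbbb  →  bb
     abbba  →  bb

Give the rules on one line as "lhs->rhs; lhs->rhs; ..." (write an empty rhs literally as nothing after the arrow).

ab->; ba->b

  | baaba => baba => bba => bb
  | bbaaab => bbaab => bbab => bbb
  | baaab => baab => bab => bb
  | bbabb => bbbb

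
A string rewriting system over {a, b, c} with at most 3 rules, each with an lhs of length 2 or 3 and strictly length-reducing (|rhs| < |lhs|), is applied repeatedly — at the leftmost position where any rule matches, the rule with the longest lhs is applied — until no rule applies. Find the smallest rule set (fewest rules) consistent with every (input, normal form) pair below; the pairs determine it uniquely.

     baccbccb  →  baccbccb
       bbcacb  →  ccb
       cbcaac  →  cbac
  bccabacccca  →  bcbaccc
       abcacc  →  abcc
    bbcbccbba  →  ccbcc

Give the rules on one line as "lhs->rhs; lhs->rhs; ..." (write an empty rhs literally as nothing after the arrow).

  | baccbccb
  | bbcacb => ccacb => ccb
  | cbcaac => cbac
  | bccabacccca => bcbacccca => bcbaccc

bb->c; ca->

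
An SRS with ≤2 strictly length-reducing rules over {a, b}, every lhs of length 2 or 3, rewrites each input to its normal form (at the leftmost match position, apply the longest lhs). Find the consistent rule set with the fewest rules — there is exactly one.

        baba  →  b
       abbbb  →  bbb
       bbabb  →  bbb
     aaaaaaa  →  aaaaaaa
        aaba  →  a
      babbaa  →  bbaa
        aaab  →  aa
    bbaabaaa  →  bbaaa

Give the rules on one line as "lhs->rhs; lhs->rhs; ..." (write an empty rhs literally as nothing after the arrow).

ab->; aba->

  | baba => b
  | abbbb => bbb
  | bbabb => bbb
  | aaaaaaa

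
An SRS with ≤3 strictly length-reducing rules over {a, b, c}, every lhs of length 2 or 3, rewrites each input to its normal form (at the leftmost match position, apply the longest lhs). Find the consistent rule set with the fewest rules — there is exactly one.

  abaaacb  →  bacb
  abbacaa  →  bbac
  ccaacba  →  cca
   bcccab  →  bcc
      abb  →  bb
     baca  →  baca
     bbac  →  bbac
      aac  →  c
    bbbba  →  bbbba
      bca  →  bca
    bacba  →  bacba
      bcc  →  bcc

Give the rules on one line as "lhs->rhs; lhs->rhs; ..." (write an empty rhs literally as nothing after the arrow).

aa->; ab->b; ccb->c

  | abaaacb => baaacb => bacb
  | abbacaa => bbacaa => bbac
  | ccaacba => cccba => cca
  | bcccab => bcccb => bcc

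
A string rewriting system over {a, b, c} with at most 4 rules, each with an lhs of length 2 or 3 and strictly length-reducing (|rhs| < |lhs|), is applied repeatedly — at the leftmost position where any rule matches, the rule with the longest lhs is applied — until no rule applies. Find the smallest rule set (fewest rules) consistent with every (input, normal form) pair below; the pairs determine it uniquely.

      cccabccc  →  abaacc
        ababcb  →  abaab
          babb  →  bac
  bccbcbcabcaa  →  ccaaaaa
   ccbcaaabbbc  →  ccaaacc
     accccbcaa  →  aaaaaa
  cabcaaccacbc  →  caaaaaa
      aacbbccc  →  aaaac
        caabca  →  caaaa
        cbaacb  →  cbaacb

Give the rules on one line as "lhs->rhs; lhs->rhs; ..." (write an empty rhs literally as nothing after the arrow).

aca->cc; bb->c; bc->a; ccc->ab

  | cccabccc => ababccc => abaacc
  | ababcb => abaab
  | babb => bac
  | bccbcbcabcaa => acbcbcabcaa => acabcabcaa => ccbcabcaa => ccaabcaa => ccaaaaa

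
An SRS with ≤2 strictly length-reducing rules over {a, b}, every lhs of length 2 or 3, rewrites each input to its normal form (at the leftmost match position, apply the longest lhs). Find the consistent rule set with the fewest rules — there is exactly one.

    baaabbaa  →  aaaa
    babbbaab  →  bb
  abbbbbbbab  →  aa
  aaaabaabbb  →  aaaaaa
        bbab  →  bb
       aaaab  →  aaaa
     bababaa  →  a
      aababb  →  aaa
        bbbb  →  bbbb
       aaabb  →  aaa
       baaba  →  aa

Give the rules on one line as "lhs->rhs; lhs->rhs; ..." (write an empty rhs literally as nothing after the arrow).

ab->a; ba->

  | baaabbaa => aabbaa => aabaa => aaaa
  | babbbaab => bbbaab => bbab => bb
  | abbbbbbbab => abbbbbbab => abbbbbab => abbbbab => abbbab => abbab => abab => aab => aa
  | aaaabaabbb => aaaaaabbb => aaaaaabb => aaaaaab => aaaaaa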